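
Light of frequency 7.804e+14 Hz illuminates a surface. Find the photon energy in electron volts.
3.2275 eV

Using E = hf:

E = hf = (6.626×10⁻³⁴ J·s)(7.804e+14 Hz)
E = 3.2275 eV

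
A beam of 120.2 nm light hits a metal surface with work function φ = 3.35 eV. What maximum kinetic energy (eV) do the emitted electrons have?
6.9648 eV

Using Einstein's photoelectric equation: KE_max = hf - φ = hc/λ - φ

First, calculate the photon energy:
E_photon = hc/λ = (6.626×10⁻³⁴ J·s)(3×10⁸ m/s) / (120.2×10⁻⁹ m)
E_photon = 10.3148 eV

Then, the maximum kinetic energy:
KE_max = E_photon - φ = 10.3148 eV - 3.35 eV = 6.9648 eV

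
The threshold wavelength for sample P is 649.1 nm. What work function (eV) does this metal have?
1.91 eV

At the threshold wavelength, photon energy equals work function:
φ = hc/λ₀

Calculating:
φ = (6.626×10⁻³⁴ J·s)(3×10⁸ m/s) / (649.1×10⁻⁹ m)
φ = 1.91 eV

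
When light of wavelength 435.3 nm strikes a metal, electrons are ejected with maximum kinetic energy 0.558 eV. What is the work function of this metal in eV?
2.29 eV

From Einstein's photoelectric equation: KE_max = hf - φ = hc/λ - φ

Rearranging for φ:
φ = hc/λ - KE_max

Calculate photon energy:
E_photon = hc/λ = 2.8482 eV

Therefore:
φ = 2.8482 - 0.558 = 2.29 eV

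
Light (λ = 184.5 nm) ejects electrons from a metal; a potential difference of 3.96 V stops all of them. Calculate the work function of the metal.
2.76 eV

The stopping potential gives the maximum kinetic energy: KE_max = eV_s = 3.96 eV

From Einstein's photoelectric equation: KE_max = hc/λ - φ
Rearranging: φ = hc/λ - KE_max

Calculate photon energy:
E_photon = hc/λ = (6.626×10⁻³⁴ J·s)(3×10⁸ m/s) / (184.5×10⁻⁹ m) = 6.7200 eV

Therefore:
φ = 6.7200 - 3.96 = 2.76 eV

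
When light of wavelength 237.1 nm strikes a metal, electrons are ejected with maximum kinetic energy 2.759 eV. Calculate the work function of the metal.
2.47 eV

From Einstein's photoelectric equation: KE_max = hf - φ = hc/λ - φ

Rearranging for φ:
φ = hc/λ - KE_max

Calculate photon energy:
E_photon = hc/λ = 5.2292 eV

Therefore:
φ = 5.2292 - 2.759 = 2.47 eV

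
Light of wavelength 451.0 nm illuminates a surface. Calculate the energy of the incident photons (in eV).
2.7491 eV

Using E = hf = hc/λ:

E = hc/λ = (6.626×10⁻³⁴ J·s)(3×10⁸ m/s) / (451.0×10⁻⁹ m)
E = 2.7491 eV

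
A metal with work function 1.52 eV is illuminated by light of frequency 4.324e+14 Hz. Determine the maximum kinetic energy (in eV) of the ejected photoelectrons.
0.2683 eV

Using Einstein's photoelectric equation: KE_max = hf - φ

First, calculate the photon energy:
E_photon = hf = (6.626×10⁻³⁴ J·s)(4.324e+14 Hz)
E_photon = 1.7883 eV

Then, the maximum kinetic energy:
KE_max = E_photon - φ = 1.7883 eV - 1.52 eV = 0.2683 eV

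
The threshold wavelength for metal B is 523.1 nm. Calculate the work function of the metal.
2.37 eV

At the threshold wavelength, photon energy equals work function:
φ = hc/λ₀

Calculating:
φ = (6.626×10⁻³⁴ J·s)(3×10⁸ m/s) / (523.1×10⁻⁹ m)
φ = 2.37 eV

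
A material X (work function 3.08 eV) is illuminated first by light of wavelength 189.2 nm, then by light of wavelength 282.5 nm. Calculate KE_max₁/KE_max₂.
2.6536

Using Einstein's equation: KE_max = hc/λ - φ

For λ₁ = 189.2 nm:
E₁ = hc/λ₁ = 6.5531 eV
KE₁ = E₁ - φ = 6.5531 - 3.08 = 3.4731 eV

For λ₂ = 282.5 nm:
E₂ = hc/λ₂ = 4.3888 eV
KE₂ = E₂ - φ = 4.3888 - 3.08 = 1.3088 eV

Ratio: KE₁/KE₂ = 3.4731/1.3088 = 2.6536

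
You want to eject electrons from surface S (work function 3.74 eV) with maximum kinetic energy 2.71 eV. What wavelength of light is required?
192.22 nm

From Einstein's equation: KE_max = hc/λ - φ

Rearranging for λ:
hc/λ = KE_max + φ
λ = hc/(KE_max + φ)

Required photon energy:
E_photon = KE_max + φ = 2.71 + 3.74 = 6.45 eV

Required wavelength:
λ = hc/E_photon = (6.626×10⁻³⁴)(3×10⁸) / (6.45 × 1.602×10⁻¹⁹)
λ = 192.22 nm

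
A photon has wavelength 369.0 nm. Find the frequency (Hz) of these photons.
8.1245e+14 Hz

Using the wave equation: c = fλ

Solving for frequency:
f = c/λ = (3×10⁸ m/s) / (369.0×10⁻⁹ m)
f = 8.1245e+14 Hz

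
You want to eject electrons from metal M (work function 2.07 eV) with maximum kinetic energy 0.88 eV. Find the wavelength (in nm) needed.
420.29 nm

From Einstein's equation: KE_max = hc/λ - φ

Rearranging for λ:
hc/λ = KE_max + φ
λ = hc/(KE_max + φ)

Required photon energy:
E_photon = KE_max + φ = 0.88 + 2.07 = 2.95 eV

Required wavelength:
λ = hc/E_photon = (6.626×10⁻³⁴)(3×10⁸) / (2.95 × 1.602×10⁻¹⁹)
λ = 420.29 nm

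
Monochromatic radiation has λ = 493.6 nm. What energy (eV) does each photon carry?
2.5118 eV

Using E = hf = hc/λ:

E = hc/λ = (6.626×10⁻³⁴ J·s)(3×10⁸ m/s) / (493.6×10⁻⁹ m)
E = 2.5118 eV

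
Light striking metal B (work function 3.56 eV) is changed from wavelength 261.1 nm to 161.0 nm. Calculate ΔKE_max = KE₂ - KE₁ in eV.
2.9523 eV

Using Einstein's equation: KE_max = hc/λ - φ

For λ₁ = 261.1 nm:
KE₁ = hc/λ₁ - φ = 4.7485 - 3.56 = 1.1885 eV

For λ₂ = 161.0 nm:
KE₂ = hc/λ₂ - φ = 7.7009 - 3.56 = 4.1409 eV

Change in KE:
ΔKE = KE₂ - KE₁ = 4.1409 - 1.1885 = 2.9523 eV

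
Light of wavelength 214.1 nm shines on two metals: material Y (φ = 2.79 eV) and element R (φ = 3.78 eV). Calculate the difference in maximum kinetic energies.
0.9900 eV

Using KE_max = hc/λ - φ for each metal:

Photon energy: E = hc/λ = 5.7909 eV

For material Y (φ₁ = 2.79 eV):
KE₁ = E - φ₁ = 5.7909 - 2.79 = 3.0009 eV

For element R (φ₂ = 3.78 eV):
KE₂ = E - φ₂ = 5.7909 - 3.78 = 2.0109 eV

Difference:
ΔKE = KE₁ - KE₂ = 3.0009 - 2.0109 = 0.9900 eV

Note: The difference equals the difference in work functions: 3.78 - 2.79 = 0.99 eV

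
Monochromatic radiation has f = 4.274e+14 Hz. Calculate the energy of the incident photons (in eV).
1.7676 eV

Using E = hf:

E = hf = (6.626×10⁻³⁴ J·s)(4.274e+14 Hz)
E = 1.7676 eV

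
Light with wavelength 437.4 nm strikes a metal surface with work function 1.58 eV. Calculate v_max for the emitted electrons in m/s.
6.6431e+05 m/s

First, find the maximum kinetic energy:
E_photon = hc/λ = 2.8346 eV
KE_max = E_photon - φ = 2.8346 - 1.58 = 1.2546 eV

Convert to Joules: KE_max = 1.2546 × 1.602×10⁻¹⁹ J = 2.0100e-19 J

Then use KE = ½mv² to find velocity:
v = √(2·KE/m) = √(2 × 2.0100e-19 J / 9.109e-31 kg)
v = 6.6431e+05 m/s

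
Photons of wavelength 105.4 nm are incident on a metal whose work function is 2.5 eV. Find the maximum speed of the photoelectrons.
1.8051e+06 m/s

First, find the maximum kinetic energy:
E_photon = hc/λ = 11.7632 eV
KE_max = E_photon - φ = 11.7632 - 2.5 = 9.2632 eV

Convert to Joules: KE_max = 9.2632 × 1.602×10⁻¹⁹ J = 1.4841e-18 J

Then use KE = ½mv² to find velocity:
v = √(2·KE/m) = √(2 × 1.4841e-18 J / 9.109e-31 kg)
v = 1.8051e+06 m/s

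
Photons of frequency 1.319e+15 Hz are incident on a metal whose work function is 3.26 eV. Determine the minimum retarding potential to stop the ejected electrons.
2.1949 V

The stopping potential V_s satisfies: eV_s = KE_max

First, find KE_max using Einstein's equation:
E_photon = hf = (6.626×10⁻³⁴ J·s)(1.319e+15 Hz) = 5.4549 eV
KE_max = E_photon - φ = 5.4549 - 3.26 = 2.1949 eV

Since eV_s = KE_max:
V_s = KE_max/e = 2.1949 V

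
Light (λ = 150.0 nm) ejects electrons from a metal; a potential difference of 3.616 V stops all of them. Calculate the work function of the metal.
4.65 eV

The stopping potential gives the maximum kinetic energy: KE_max = eV_s = 3.616 eV

From Einstein's photoelectric equation: KE_max = hc/λ - φ
Rearranging: φ = hc/λ - KE_max

Calculate photon energy:
E_photon = hc/λ = (6.626×10⁻³⁴ J·s)(3×10⁸ m/s) / (150.0×10⁻⁹ m) = 8.2656 eV

Therefore:
φ = 8.2656 - 3.616 = 4.65 eV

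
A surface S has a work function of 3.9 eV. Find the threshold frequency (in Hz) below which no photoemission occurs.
9.4302e+14 Hz

The threshold frequency is when the photon energy equals the work function:
hf₀ = φ

Solving for f₀:
f₀ = φ/h = (3.9 eV × 1.602×10⁻¹⁹ J/eV) / (6.626×10⁻³⁴ J·s)
f₀ = 9.4302e+14 Hz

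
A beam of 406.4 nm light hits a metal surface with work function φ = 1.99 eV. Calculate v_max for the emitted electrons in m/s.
6.1086e+05 m/s

First, find the maximum kinetic energy:
E_photon = hc/λ = 3.0508 eV
KE_max = E_photon - φ = 3.0508 - 1.99 = 1.0608 eV

Convert to Joules: KE_max = 1.0608 × 1.602×10⁻¹⁹ J = 1.6996e-19 J

Then use KE = ½mv² to find velocity:
v = √(2·KE/m) = √(2 × 1.6996e-19 J / 9.109e-31 kg)
v = 6.1086e+05 m/s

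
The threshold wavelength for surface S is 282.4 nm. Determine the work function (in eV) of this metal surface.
4.39 eV

At the threshold wavelength, photon energy equals work function:
φ = hc/λ₀

Calculating:
φ = (6.626×10⁻³⁴ J·s)(3×10⁸ m/s) / (282.4×10⁻⁹ m)
φ = 4.39 eV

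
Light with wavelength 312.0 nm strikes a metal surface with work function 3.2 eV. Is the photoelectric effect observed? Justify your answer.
Yes

For photoemission, the photon energy must exceed the work function.

Photon energy: E = hc/λ = 3.9739 eV
Work function: φ = 3.2 eV

Since E_photon (3.9739 eV) > φ (3.2 eV), photoemission WILL occur.
The threshold wavelength is λ₀ = hc/φ = 387.5 nm.
Since 312.0 nm < 387.5 nm, the light has sufficient energy.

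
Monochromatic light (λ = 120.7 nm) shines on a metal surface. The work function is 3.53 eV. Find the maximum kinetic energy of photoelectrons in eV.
6.7421 eV

Using Einstein's photoelectric equation: KE_max = hf - φ = hc/λ - φ

First, calculate the photon energy:
E_photon = hc/λ = (6.626×10⁻³⁴ J·s)(3×10⁸ m/s) / (120.7×10⁻⁹ m)
E_photon = 10.2721 eV

Then, the maximum kinetic energy:
KE_max = E_photon - φ = 10.2721 eV - 3.53 eV = 6.7421 eV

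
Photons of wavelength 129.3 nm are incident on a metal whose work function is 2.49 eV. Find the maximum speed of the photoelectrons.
1.5802e+06 m/s

First, find the maximum kinetic energy:
E_photon = hc/λ = 9.5889 eV
KE_max = E_photon - φ = 9.5889 - 2.49 = 7.0989 eV

Convert to Joules: KE_max = 7.0989 × 1.602×10⁻¹⁹ J = 1.1374e-18 J

Then use KE = ½mv² to find velocity:
v = √(2·KE/m) = √(2 × 1.1374e-18 J / 9.109e-31 kg)
v = 1.5802e+06 m/s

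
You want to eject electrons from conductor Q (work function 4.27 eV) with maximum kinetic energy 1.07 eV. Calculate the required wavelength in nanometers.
232.18 nm

From Einstein's equation: KE_max = hc/λ - φ

Rearranging for λ:
hc/λ = KE_max + φ
λ = hc/(KE_max + φ)

Required photon energy:
E_photon = KE_max + φ = 1.07 + 4.27 = 5.34 eV

Required wavelength:
λ = hc/E_photon = (6.626×10⁻³⁴)(3×10⁸) / (5.34 × 1.602×10⁻¹⁹)
λ = 232.18 nm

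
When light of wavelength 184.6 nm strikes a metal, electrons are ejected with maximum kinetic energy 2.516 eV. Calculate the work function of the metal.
4.20 eV

From Einstein's photoelectric equation: KE_max = hf - φ = hc/λ - φ

Rearranging for φ:
φ = hc/λ - KE_max

Calculate photon energy:
E_photon = hc/λ = 6.7164 eV

Therefore:
φ = 6.7164 - 2.516 = 4.20 eV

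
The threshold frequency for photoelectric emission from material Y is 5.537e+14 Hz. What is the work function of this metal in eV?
2.29 eV

At the threshold frequency, photon energy equals work function:
φ = hf₀

Calculating:
φ = (6.626×10⁻³⁴ J·s)(5.537e+14 Hz)
φ = 2.29 eV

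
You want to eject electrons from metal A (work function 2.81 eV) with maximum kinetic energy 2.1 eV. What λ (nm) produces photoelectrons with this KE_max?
252.51 nm

From Einstein's equation: KE_max = hc/λ - φ

Rearranging for λ:
hc/λ = KE_max + φ
λ = hc/(KE_max + φ)

Required photon energy:
E_photon = KE_max + φ = 2.1 + 2.81 = 4.91 eV

Required wavelength:
λ = hc/E_photon = (6.626×10⁻³⁴)(3×10⁸) / (4.91 × 1.602×10⁻¹⁹)
λ = 252.51 nm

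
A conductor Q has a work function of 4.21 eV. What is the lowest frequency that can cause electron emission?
1.0180e+15 Hz

The threshold frequency is when the photon energy equals the work function:
hf₀ = φ

Solving for f₀:
f₀ = φ/h = (4.21 eV × 1.602×10⁻¹⁹ J/eV) / (6.626×10⁻³⁴ J·s)
f₀ = 1.0180e+15 Hz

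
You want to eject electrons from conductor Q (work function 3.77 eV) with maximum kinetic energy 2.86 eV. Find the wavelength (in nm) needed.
187.00 nm

From Einstein's equation: KE_max = hc/λ - φ

Rearranging for λ:
hc/λ = KE_max + φ
λ = hc/(KE_max + φ)

Required photon energy:
E_photon = KE_max + φ = 2.86 + 3.77 = 6.63 eV

Required wavelength:
λ = hc/E_photon = (6.626×10⁻³⁴)(3×10⁸) / (6.63 × 1.602×10⁻¹⁹)
λ = 187.00 nm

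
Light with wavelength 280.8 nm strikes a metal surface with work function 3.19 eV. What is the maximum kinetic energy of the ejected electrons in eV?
1.2254 eV

Using Einstein's photoelectric equation: KE_max = hf - φ = hc/λ - φ

First, calculate the photon energy:
E_photon = hc/λ = (6.626×10⁻³⁴ J·s)(3×10⁸ m/s) / (280.8×10⁻⁹ m)
E_photon = 4.4154 eV

Then, the maximum kinetic energy:
KE_max = E_photon - φ = 4.4154 eV - 3.19 eV = 1.2254 eV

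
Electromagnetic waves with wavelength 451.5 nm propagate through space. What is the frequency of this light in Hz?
6.6399e+14 Hz

Using the wave equation: c = fλ

Solving for frequency:
f = c/λ = (3×10⁸ m/s) / (451.5×10⁻⁹ m)
f = 6.6399e+14 Hz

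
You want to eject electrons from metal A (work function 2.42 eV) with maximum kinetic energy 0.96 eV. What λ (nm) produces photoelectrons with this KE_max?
366.82 nm

From Einstein's equation: KE_max = hc/λ - φ

Rearranging for λ:
hc/λ = KE_max + φ
λ = hc/(KE_max + φ)

Required photon energy:
E_photon = KE_max + φ = 0.96 + 2.42 = 3.38 eV

Required wavelength:
λ = hc/E_photon = (6.626×10⁻³⁴)(3×10⁸) / (3.38 × 1.602×10⁻¹⁹)
λ = 366.82 nm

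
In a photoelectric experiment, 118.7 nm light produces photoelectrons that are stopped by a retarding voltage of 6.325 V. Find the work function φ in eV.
4.12 eV

The stopping potential gives the maximum kinetic energy: KE_max = eV_s = 6.325 eV

From Einstein's photoelectric equation: KE_max = hc/λ - φ
Rearranging: φ = hc/λ - KE_max

Calculate photon energy:
E_photon = hc/λ = (6.626×10⁻³⁴ J·s)(3×10⁸ m/s) / (118.7×10⁻⁹ m) = 10.4452 eV

Therefore:
φ = 10.4452 - 6.325 = 4.12 eV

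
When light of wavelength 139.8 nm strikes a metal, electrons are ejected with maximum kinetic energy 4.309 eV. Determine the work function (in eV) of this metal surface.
4.56 eV

From Einstein's photoelectric equation: KE_max = hf - φ = hc/λ - φ

Rearranging for φ:
φ = hc/λ - KE_max

Calculate photon energy:
E_photon = hc/λ = 8.8687 eV

Therefore:
φ = 8.8687 - 4.309 = 4.56 eV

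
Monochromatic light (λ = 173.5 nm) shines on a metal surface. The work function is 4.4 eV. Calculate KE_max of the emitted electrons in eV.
2.7461 eV

Using Einstein's photoelectric equation: KE_max = hf - φ = hc/λ - φ

First, calculate the photon energy:
E_photon = hc/λ = (6.626×10⁻³⁴ J·s)(3×10⁸ m/s) / (173.5×10⁻⁹ m)
E_photon = 7.1461 eV

Then, the maximum kinetic energy:
KE_max = E_photon - φ = 7.1461 eV - 4.4 eV = 2.7461 eV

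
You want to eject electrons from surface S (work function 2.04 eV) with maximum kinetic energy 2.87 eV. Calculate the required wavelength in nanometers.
252.51 nm

From Einstein's equation: KE_max = hc/λ - φ

Rearranging for λ:
hc/λ = KE_max + φ
λ = hc/(KE_max + φ)

Required photon energy:
E_photon = KE_max + φ = 2.87 + 2.04 = 4.91 eV

Required wavelength:
λ = hc/E_photon = (6.626×10⁻³⁴)(3×10⁸) / (4.91 × 1.602×10⁻¹⁹)
λ = 252.51 nm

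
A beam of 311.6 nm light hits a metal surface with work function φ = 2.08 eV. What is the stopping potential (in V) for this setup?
1.8990 V

The stopping potential V_s satisfies: eV_s = KE_max

First, find KE_max using Einstein's equation:
E_photon = hc/λ = 3.9790 eV
KE_max = E_photon - φ = 3.9790 - 2.08 = 1.8990 eV

Since eV_s = KE_max:
V_s = KE_max/e = 1.8990 V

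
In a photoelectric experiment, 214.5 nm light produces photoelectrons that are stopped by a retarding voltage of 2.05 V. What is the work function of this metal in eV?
3.73 eV

The stopping potential gives the maximum kinetic energy: KE_max = eV_s = 2.05 eV

From Einstein's photoelectric equation: KE_max = hc/λ - φ
Rearranging: φ = hc/λ - KE_max

Calculate photon energy:
E_photon = hc/λ = (6.626×10⁻³⁴ J·s)(3×10⁸ m/s) / (214.5×10⁻⁹ m) = 5.7801 eV

Therefore:
φ = 5.7801 - 2.05 = 3.73 eV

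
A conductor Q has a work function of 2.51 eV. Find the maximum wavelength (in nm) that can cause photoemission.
493.96 nm

The threshold wavelength is when the photon energy equals the work function:
hc/λ₀ = φ

Solving for λ₀:
λ₀ = hc/φ = (6.626×10⁻³⁴ J·s)(3×10⁸ m/s) / (2.51 eV × 1.602×10⁻¹⁹ J/eV)
λ₀ = 493.96 nm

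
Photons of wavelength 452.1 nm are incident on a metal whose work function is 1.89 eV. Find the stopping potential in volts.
0.8524 V

The stopping potential V_s satisfies: eV_s = KE_max

First, find KE_max using Einstein's equation:
E_photon = hc/λ = 2.7424 eV
KE_max = E_photon - φ = 2.7424 - 1.89 = 0.8524 eV

Since eV_s = KE_max:
V_s = KE_max/e = 0.8524 V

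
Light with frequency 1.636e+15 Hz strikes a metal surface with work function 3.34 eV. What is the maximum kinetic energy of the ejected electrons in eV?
3.4260 eV

Using Einstein's photoelectric equation: KE_max = hf - φ

First, calculate the photon energy:
E_photon = hf = (6.626×10⁻³⁴ J·s)(1.636e+15 Hz)
E_photon = 6.7660 eV

Then, the maximum kinetic energy:
KE_max = E_photon - φ = 6.7660 eV - 3.34 eV = 3.4260 eV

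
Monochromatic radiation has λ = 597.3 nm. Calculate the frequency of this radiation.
5.0191e+14 Hz

Using the wave equation: c = fλ

Solving for frequency:
f = c/λ = (3×10⁸ m/s) / (597.3×10⁻⁹ m)
f = 5.0191e+14 Hz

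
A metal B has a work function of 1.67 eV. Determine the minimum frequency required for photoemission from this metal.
4.0380e+14 Hz

The threshold frequency is when the photon energy equals the work function:
hf₀ = φ

Solving for f₀:
f₀ = φ/h = (1.67 eV × 1.602×10⁻¹⁹ J/eV) / (6.626×10⁻³⁴ J·s)
f₀ = 4.0380e+14 Hz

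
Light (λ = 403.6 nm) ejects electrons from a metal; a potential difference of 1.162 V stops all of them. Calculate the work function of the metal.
1.91 eV

The stopping potential gives the maximum kinetic energy: KE_max = eV_s = 1.162 eV

From Einstein's photoelectric equation: KE_max = hc/λ - φ
Rearranging: φ = hc/λ - KE_max

Calculate photon energy:
E_photon = hc/λ = (6.626×10⁻³⁴ J·s)(3×10⁸ m/s) / (403.6×10⁻⁹ m) = 3.0720 eV

Therefore:
φ = 3.0720 - 1.162 = 1.91 eV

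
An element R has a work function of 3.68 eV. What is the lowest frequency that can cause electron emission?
8.8982e+14 Hz

The threshold frequency is when the photon energy equals the work function:
hf₀ = φ

Solving for f₀:
f₀ = φ/h = (3.68 eV × 1.602×10⁻¹⁹ J/eV) / (6.626×10⁻³⁴ J·s)
f₀ = 8.8982e+14 Hz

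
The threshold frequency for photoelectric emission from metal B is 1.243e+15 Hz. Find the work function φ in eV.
5.14 eV

At the threshold frequency, photon energy equals work function:
φ = hf₀

Calculating:
φ = (6.626×10⁻³⁴ J·s)(1.243e+15 Hz)
φ = 5.14 eV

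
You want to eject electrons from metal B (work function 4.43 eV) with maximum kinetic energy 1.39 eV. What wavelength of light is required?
213.03 nm

From Einstein's equation: KE_max = hc/λ - φ

Rearranging for λ:
hc/λ = KE_max + φ
λ = hc/(KE_max + φ)

Required photon energy:
E_photon = KE_max + φ = 1.39 + 4.43 = 5.82 eV

Required wavelength:
λ = hc/E_photon = (6.626×10⁻³⁴)(3×10⁸) / (5.82 × 1.602×10⁻¹⁹)
λ = 213.03 nm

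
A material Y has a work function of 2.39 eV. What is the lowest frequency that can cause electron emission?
5.7790e+14 Hz

The threshold frequency is when the photon energy equals the work function:
hf₀ = φ

Solving for f₀:
f₀ = φ/h = (2.39 eV × 1.602×10⁻¹⁹ J/eV) / (6.626×10⁻³⁴ J·s)
f₀ = 5.7790e+14 Hz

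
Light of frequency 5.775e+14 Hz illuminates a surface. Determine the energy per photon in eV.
2.3883 eV

Using E = hf:

E = hf = (6.626×10⁻³⁴ J·s)(5.775e+14 Hz)
E = 2.3883 eV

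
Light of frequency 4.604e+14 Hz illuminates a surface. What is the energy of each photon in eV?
1.9041 eV

Using E = hf:

E = hf = (6.626×10⁻³⁴ J·s)(4.604e+14 Hz)
E = 1.9041 eV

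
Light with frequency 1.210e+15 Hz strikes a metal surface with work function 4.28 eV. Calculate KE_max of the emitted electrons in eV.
0.7242 eV

Using Einstein's photoelectric equation: KE_max = hf - φ

First, calculate the photon energy:
E_photon = hf = (6.626×10⁻³⁴ J·s)(1.210e+15 Hz)
E_photon = 5.0042 eV

Then, the maximum kinetic energy:
KE_max = E_photon - φ = 5.0042 eV - 4.28 eV = 0.7242 eV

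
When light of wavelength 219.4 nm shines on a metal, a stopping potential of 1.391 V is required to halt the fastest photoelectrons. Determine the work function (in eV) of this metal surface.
4.26 eV

The stopping potential gives the maximum kinetic energy: KE_max = eV_s = 1.391 eV

From Einstein's photoelectric equation: KE_max = hc/λ - φ
Rearranging: φ = hc/λ - KE_max

Calculate photon energy:
E_photon = hc/λ = (6.626×10⁻³⁴ J·s)(3×10⁸ m/s) / (219.4×10⁻⁹ m) = 5.6511 eV

Therefore:
φ = 5.6511 - 1.391 = 4.26 eV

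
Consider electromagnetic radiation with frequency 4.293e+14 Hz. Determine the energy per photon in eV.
1.7754 eV

Using E = hf:

E = hf = (6.626×10⁻³⁴ J·s)(4.293e+14 Hz)
E = 1.7754 eV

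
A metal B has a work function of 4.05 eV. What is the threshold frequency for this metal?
9.7929e+14 Hz

The threshold frequency is when the photon energy equals the work function:
hf₀ = φ

Solving for f₀:
f₀ = φ/h = (4.05 eV × 1.602×10⁻¹⁹ J/eV) / (6.626×10⁻³⁴ J·s)
f₀ = 9.7929e+14 Hz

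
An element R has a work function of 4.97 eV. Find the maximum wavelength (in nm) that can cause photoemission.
249.47 nm

The threshold wavelength is when the photon energy equals the work function:
hc/λ₀ = φ

Solving for λ₀:
λ₀ = hc/φ = (6.626×10⁻³⁴ J·s)(3×10⁸ m/s) / (4.97 eV × 1.602×10⁻¹⁹ J/eV)
λ₀ = 249.47 nm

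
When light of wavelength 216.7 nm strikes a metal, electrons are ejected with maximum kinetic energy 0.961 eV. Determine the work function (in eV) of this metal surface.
4.76 eV

From Einstein's photoelectric equation: KE_max = hf - φ = hc/λ - φ

Rearranging for φ:
φ = hc/λ - KE_max

Calculate photon energy:
E_photon = hc/λ = 5.7215 eV

Therefore:
φ = 5.7215 - 0.961 = 4.76 eV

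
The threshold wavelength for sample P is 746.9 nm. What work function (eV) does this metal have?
1.66 eV

At the threshold wavelength, photon energy equals work function:
φ = hc/λ₀

Calculating:
φ = (6.626×10⁻³⁴ J·s)(3×10⁸ m/s) / (746.9×10⁻⁹ m)
φ = 1.66 eV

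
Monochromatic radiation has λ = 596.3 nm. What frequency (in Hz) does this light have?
5.0275e+14 Hz

Using the wave equation: c = fλ

Solving for frequency:
f = c/λ = (3×10⁸ m/s) / (596.3×10⁻⁹ m)
f = 5.0275e+14 Hz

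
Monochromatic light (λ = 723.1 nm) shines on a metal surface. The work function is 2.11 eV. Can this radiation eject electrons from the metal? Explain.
No

For photoemission, the photon energy must exceed the work function.

Photon energy: E = hc/λ = 1.7146 eV
Work function: φ = 2.11 eV

Since E_photon (1.7146 eV) < φ (2.11 eV), photoemission will NOT occur.
The threshold wavelength is λ₀ = hc/φ = 587.6 nm.
Since 723.1 nm > 587.6 nm, the photons lack sufficient energy.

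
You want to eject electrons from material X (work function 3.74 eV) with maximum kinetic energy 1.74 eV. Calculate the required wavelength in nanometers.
226.25 nm

From Einstein's equation: KE_max = hc/λ - φ

Rearranging for λ:
hc/λ = KE_max + φ
λ = hc/(KE_max + φ)

Required photon energy:
E_photon = KE_max + φ = 1.74 + 3.74 = 5.48 eV

Required wavelength:
λ = hc/E_photon = (6.626×10⁻³⁴)(3×10⁸) / (5.48 × 1.602×10⁻¹⁹)
λ = 226.25 nm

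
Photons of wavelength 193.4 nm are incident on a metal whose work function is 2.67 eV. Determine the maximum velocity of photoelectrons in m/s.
1.1471e+06 m/s

First, find the maximum kinetic energy:
E_photon = hc/λ = 6.4108 eV
KE_max = E_photon - φ = 6.4108 - 2.67 = 3.7408 eV

Convert to Joules: KE_max = 3.7408 × 1.602×10⁻¹⁹ J = 5.9934e-19 J

Then use KE = ½mv² to find velocity:
v = √(2·KE/m) = √(2 × 5.9934e-19 J / 9.109e-31 kg)
v = 1.1471e+06 m/s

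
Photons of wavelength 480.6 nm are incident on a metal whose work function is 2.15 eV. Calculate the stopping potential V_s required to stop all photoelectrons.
0.4298 V

The stopping potential V_s satisfies: eV_s = KE_max

First, find KE_max using Einstein's equation:
E_photon = hc/λ = 2.5798 eV
KE_max = E_photon - φ = 2.5798 - 2.15 = 0.4298 eV

Since eV_s = KE_max:
V_s = KE_max/e = 0.4298 V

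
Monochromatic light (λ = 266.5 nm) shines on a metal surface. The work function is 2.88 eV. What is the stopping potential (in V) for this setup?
1.7723 V

The stopping potential V_s satisfies: eV_s = KE_max

First, find KE_max using Einstein's equation:
E_photon = hc/λ = 4.6523 eV
KE_max = E_photon - φ = 4.6523 - 2.88 = 1.7723 eV

Since eV_s = KE_max:
V_s = KE_max/e = 1.7723 V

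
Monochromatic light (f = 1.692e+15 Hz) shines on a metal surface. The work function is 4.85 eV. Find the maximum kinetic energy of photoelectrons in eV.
2.1475 eV

Using Einstein's photoelectric equation: KE_max = hf - φ

First, calculate the photon energy:
E_photon = hf = (6.626×10⁻³⁴ J·s)(1.692e+15 Hz)
E_photon = 6.9975 eV

Then, the maximum kinetic energy:
KE_max = E_photon - φ = 6.9975 eV - 4.85 eV = 2.1475 eV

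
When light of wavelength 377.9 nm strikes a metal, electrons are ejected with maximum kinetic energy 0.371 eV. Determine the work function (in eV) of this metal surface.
2.91 eV

From Einstein's photoelectric equation: KE_max = hf - φ = hc/λ - φ

Rearranging for φ:
φ = hc/λ - KE_max

Calculate photon energy:
E_photon = hc/λ = 3.2809 eV

Therefore:
φ = 3.2809 - 0.371 = 2.91 eV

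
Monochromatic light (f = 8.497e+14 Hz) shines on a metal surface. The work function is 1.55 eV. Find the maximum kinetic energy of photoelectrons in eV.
1.9641 eV

Using Einstein's photoelectric equation: KE_max = hf - φ

First, calculate the photon energy:
E_photon = hf = (6.626×10⁻³⁴ J·s)(8.497e+14 Hz)
E_photon = 3.5141 eV

Then, the maximum kinetic energy:
KE_max = E_photon - φ = 3.5141 eV - 1.55 eV = 1.9641 eV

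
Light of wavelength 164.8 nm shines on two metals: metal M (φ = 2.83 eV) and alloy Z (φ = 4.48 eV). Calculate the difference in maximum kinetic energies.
1.6500 eV

Using KE_max = hc/λ - φ for each metal:

Photon energy: E = hc/λ = 7.5233 eV

For metal M (φ₁ = 2.83 eV):
KE₁ = E - φ₁ = 7.5233 - 2.83 = 4.6933 eV

For alloy Z (φ₂ = 4.48 eV):
KE₂ = E - φ₂ = 7.5233 - 4.48 = 3.0433 eV

Difference:
ΔKE = KE₁ - KE₂ = 4.6933 - 3.0433 = 1.6500 eV

Note: The difference equals the difference in work functions: 4.48 - 2.83 = 1.65 eV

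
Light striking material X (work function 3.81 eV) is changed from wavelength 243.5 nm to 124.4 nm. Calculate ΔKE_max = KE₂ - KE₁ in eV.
4.8748 eV

Using Einstein's equation: KE_max = hc/λ - φ

For λ₁ = 243.5 nm:
KE₁ = hc/λ₁ - φ = 5.0918 - 3.81 = 1.2818 eV

For λ₂ = 124.4 nm:
KE₂ = hc/λ₂ - φ = 9.9666 - 3.81 = 6.1566 eV

Change in KE:
ΔKE = KE₂ - KE₁ = 6.1566 - 1.2818 = 4.8748 eV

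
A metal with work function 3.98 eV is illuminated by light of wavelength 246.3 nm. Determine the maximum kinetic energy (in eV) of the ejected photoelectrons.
1.0539 eV

Using Einstein's photoelectric equation: KE_max = hf - φ = hc/λ - φ

First, calculate the photon energy:
E_photon = hc/λ = (6.626×10⁻³⁴ J·s)(3×10⁸ m/s) / (246.3×10⁻⁹ m)
E_photon = 5.0339 eV

Then, the maximum kinetic energy:
KE_max = E_photon - φ = 5.0339 eV - 3.98 eV = 1.0539 eV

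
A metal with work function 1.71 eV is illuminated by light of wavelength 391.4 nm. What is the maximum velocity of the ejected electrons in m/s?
7.1608e+05 m/s

First, find the maximum kinetic energy:
E_photon = hc/λ = 3.1677 eV
KE_max = E_photon - φ = 3.1677 - 1.71 = 1.4577 eV

Convert to Joules: KE_max = 1.4577 × 1.602×10⁻¹⁹ J = 2.3355e-19 J

Then use KE = ½mv² to find velocity:
v = √(2·KE/m) = √(2 × 2.3355e-19 J / 9.109e-31 kg)
v = 7.1608e+05 m/s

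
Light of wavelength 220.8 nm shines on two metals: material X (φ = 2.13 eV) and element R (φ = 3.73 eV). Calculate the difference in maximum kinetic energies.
1.6000 eV

Using KE_max = hc/λ - φ for each metal:

Photon energy: E = hc/λ = 5.6152 eV

For material X (φ₁ = 2.13 eV):
KE₁ = E - φ₁ = 5.6152 - 2.13 = 3.4852 eV

For element R (φ₂ = 3.73 eV):
KE₂ = E - φ₂ = 5.6152 - 3.73 = 1.8852 eV

Difference:
ΔKE = KE₁ - KE₂ = 3.4852 - 1.8852 = 1.6000 eV

Note: The difference equals the difference in work functions: 3.73 - 2.13 = 1.60 eV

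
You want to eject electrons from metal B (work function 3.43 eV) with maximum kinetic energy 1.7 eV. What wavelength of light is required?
241.68 nm

From Einstein's equation: KE_max = hc/λ - φ

Rearranging for λ:
hc/λ = KE_max + φ
λ = hc/(KE_max + φ)

Required photon energy:
E_photon = KE_max + φ = 1.7 + 3.43 = 5.13 eV

Required wavelength:
λ = hc/E_photon = (6.626×10⁻³⁴)(3×10⁸) / (5.13 × 1.602×10⁻¹⁹)
λ = 241.68 nm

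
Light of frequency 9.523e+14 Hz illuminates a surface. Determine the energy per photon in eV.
3.9384 eV

Using E = hf:

E = hf = (6.626×10⁻³⁴ J·s)(9.523e+14 Hz)
E = 3.9384 eV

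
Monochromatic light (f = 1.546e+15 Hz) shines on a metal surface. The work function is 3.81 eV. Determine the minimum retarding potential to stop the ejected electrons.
2.5837 V

The stopping potential V_s satisfies: eV_s = KE_max

First, find KE_max using Einstein's equation:
E_photon = hf = (6.626×10⁻³⁴ J·s)(1.546e+15 Hz) = 6.3937 eV
KE_max = E_photon - φ = 6.3937 - 3.81 = 2.5837 eV

Since eV_s = KE_max:
V_s = KE_max/e = 2.5837 V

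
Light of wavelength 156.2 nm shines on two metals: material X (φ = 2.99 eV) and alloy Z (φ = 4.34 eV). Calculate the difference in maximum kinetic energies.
1.3500 eV

Using KE_max = hc/λ - φ for each metal:

Photon energy: E = hc/λ = 7.9375 eV

For material X (φ₁ = 2.99 eV):
KE₁ = E - φ₁ = 7.9375 - 2.99 = 4.9475 eV

For alloy Z (φ₂ = 4.34 eV):
KE₂ = E - φ₂ = 7.9375 - 4.34 = 3.5975 eV

Difference:
ΔKE = KE₁ - KE₂ = 4.9475 - 3.5975 = 1.3500 eV

Note: The difference equals the difference in work functions: 4.34 - 2.99 = 1.35 eV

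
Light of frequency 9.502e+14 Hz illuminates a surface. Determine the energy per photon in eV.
3.9297 eV

Using E = hf:

E = hf = (6.626×10⁻³⁴ J·s)(9.502e+14 Hz)
E = 3.9297 eV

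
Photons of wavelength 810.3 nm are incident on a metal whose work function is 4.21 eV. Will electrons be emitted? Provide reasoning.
No

For photoemission, the photon energy must exceed the work function.

Photon energy: E = hc/λ = 1.5301 eV
Work function: φ = 4.21 eV

Since E_photon (1.5301 eV) < φ (4.21 eV), photoemission will NOT occur.
The threshold wavelength is λ₀ = hc/φ = 294.5 nm.
Since 810.3 nm > 294.5 nm, the photons lack sufficient energy.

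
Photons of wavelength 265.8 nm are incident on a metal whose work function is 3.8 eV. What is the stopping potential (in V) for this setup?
0.8646 V

The stopping potential V_s satisfies: eV_s = KE_max

First, find KE_max using Einstein's equation:
E_photon = hc/λ = 4.6646 eV
KE_max = E_photon - φ = 4.6646 - 3.8 = 0.8646 eV

Since eV_s = KE_max:
V_s = KE_max/e = 0.8646 V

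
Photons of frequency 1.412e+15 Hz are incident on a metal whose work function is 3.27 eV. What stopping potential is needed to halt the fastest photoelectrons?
2.5696 V

The stopping potential V_s satisfies: eV_s = KE_max

First, find KE_max using Einstein's equation:
E_photon = hf = (6.626×10⁻³⁴ J·s)(1.412e+15 Hz) = 5.8396 eV
KE_max = E_photon - φ = 5.8396 - 3.27 = 2.5696 eV

Since eV_s = KE_max:
V_s = KE_max/e = 2.5696 V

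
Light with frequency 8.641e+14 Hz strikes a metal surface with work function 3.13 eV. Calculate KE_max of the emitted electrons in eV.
0.4436 eV

Using Einstein's photoelectric equation: KE_max = hf - φ

First, calculate the photon energy:
E_photon = hf = (6.626×10⁻³⁴ J·s)(8.641e+14 Hz)
E_photon = 3.5736 eV

Then, the maximum kinetic energy:
KE_max = E_photon - φ = 3.5736 eV - 3.13 eV = 0.4436 eV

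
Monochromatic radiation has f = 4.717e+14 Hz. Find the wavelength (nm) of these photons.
635.56 nm

Using the wave equation: c = fλ

Solving for wavelength:
λ = c/f = (3×10⁸ m/s) / (4.717e+14 Hz)
λ = 635.56 nm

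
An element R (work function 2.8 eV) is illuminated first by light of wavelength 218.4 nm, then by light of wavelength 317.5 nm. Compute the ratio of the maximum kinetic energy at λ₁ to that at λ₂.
2.6035

Using Einstein's equation: KE_max = hc/λ - φ

For λ₁ = 218.4 nm:
E₁ = hc/λ₁ = 5.6769 eV
KE₁ = E₁ - φ = 5.6769 - 2.8 = 2.8769 eV

For λ₂ = 317.5 nm:
E₂ = hc/λ₂ = 3.9050 eV
KE₂ = E₂ - φ = 3.9050 - 2.8 = 1.1050 eV

Ratio: KE₁/KE₂ = 2.8769/1.1050 = 2.6035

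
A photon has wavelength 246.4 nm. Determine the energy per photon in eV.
5.0318 eV

Using E = hf = hc/λ:

E = hc/λ = (6.626×10⁻³⁴ J·s)(3×10⁸ m/s) / (246.4×10⁻⁹ m)
E = 5.0318 eV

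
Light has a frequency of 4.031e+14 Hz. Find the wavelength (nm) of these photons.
743.72 nm

Using the wave equation: c = fλ

Solving for wavelength:
λ = c/f = (3×10⁸ m/s) / (4.031e+14 Hz)
λ = 743.72 nm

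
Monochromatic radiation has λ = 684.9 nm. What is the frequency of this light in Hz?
4.3772e+14 Hz

Using the wave equation: c = fλ

Solving for frequency:
f = c/λ = (3×10⁸ m/s) / (684.9×10⁻⁹ m)
f = 4.3772e+14 Hz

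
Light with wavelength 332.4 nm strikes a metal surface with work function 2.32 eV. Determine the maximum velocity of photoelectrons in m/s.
7.0426e+05 m/s

First, find the maximum kinetic energy:
E_photon = hc/λ = 3.7300 eV
KE_max = E_photon - φ = 3.7300 - 2.32 = 1.4100 eV

Convert to Joules: KE_max = 1.4100 × 1.602×10⁻¹⁹ J = 2.2590e-19 J

Then use KE = ½mv² to find velocity:
v = √(2·KE/m) = √(2 × 2.2590e-19 J / 9.109e-31 kg)
v = 7.0426e+05 m/s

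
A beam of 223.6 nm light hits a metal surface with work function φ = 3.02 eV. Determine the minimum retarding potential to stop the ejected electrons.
2.5249 V

The stopping potential V_s satisfies: eV_s = KE_max

First, find KE_max using Einstein's equation:
E_photon = hc/λ = 5.5449 eV
KE_max = E_photon - φ = 5.5449 - 3.02 = 2.5249 eV

Since eV_s = KE_max:
V_s = KE_max/e = 2.5249 V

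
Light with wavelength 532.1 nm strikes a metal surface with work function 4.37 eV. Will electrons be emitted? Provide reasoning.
No

For photoemission, the photon energy must exceed the work function.

Photon energy: E = hc/λ = 2.3301 eV
Work function: φ = 4.37 eV

Since E_photon (2.3301 eV) < φ (4.37 eV), photoemission will NOT occur.
The threshold wavelength is λ₀ = hc/φ = 283.7 nm.
Since 532.1 nm > 283.7 nm, the photons lack sufficient energy.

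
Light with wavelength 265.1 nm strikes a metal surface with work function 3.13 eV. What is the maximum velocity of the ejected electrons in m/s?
7.3766e+05 m/s

First, find the maximum kinetic energy:
E_photon = hc/λ = 4.6769 eV
KE_max = E_photon - φ = 4.6769 - 3.13 = 1.5469 eV

Convert to Joules: KE_max = 1.5469 × 1.602×10⁻¹⁹ J = 2.4784e-19 J

Then use KE = ½mv² to find velocity:
v = √(2·KE/m) = √(2 × 2.4784e-19 J / 9.109e-31 kg)
v = 7.3766e+05 m/s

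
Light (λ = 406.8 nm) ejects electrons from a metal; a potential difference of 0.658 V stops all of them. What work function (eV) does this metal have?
2.39 eV

The stopping potential gives the maximum kinetic energy: KE_max = eV_s = 0.658 eV

From Einstein's photoelectric equation: KE_max = hc/λ - φ
Rearranging: φ = hc/λ - KE_max

Calculate photon energy:
E_photon = hc/λ = (6.626×10⁻³⁴ J·s)(3×10⁸ m/s) / (406.8×10⁻⁹ m) = 3.0478 eV

Therefore:
φ = 3.0478 - 0.658 = 2.39 eV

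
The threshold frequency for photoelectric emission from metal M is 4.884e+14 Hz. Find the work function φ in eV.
2.02 eV

At the threshold frequency, photon energy equals work function:
φ = hf₀

Calculating:
φ = (6.626×10⁻³⁴ J·s)(4.884e+14 Hz)
φ = 2.02 eV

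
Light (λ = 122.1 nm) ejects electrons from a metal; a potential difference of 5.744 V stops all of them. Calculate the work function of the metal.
4.41 eV

The stopping potential gives the maximum kinetic energy: KE_max = eV_s = 5.744 eV

From Einstein's photoelectric equation: KE_max = hc/λ - φ
Rearranging: φ = hc/λ - KE_max

Calculate photon energy:
E_photon = hc/λ = (6.626×10⁻³⁴ J·s)(3×10⁸ m/s) / (122.1×10⁻⁹ m) = 10.1543 eV

Therefore:
φ = 10.1543 - 5.744 = 4.41 eV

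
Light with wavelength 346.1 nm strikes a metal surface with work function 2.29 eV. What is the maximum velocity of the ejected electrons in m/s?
6.7423e+05 m/s

First, find the maximum kinetic energy:
E_photon = hc/λ = 3.5823 eV
KE_max = E_photon - φ = 3.5823 - 2.29 = 1.2923 eV

Convert to Joules: KE_max = 1.2923 × 1.602×10⁻¹⁹ J = 2.0705e-19 J

Then use KE = ½mv² to find velocity:
v = √(2·KE/m) = √(2 × 2.0705e-19 J / 9.109e-31 kg)
v = 6.7423e+05 m/s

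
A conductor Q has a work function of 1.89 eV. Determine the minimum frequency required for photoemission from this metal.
4.5700e+14 Hz

The threshold frequency is when the photon energy equals the work function:
hf₀ = φ

Solving for f₀:
f₀ = φ/h = (1.89 eV × 1.602×10⁻¹⁹ J/eV) / (6.626×10⁻³⁴ J·s)
f₀ = 4.5700e+14 Hz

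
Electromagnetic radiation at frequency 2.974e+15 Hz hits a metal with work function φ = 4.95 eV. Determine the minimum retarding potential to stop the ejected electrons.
7.3495 V

The stopping potential V_s satisfies: eV_s = KE_max

First, find KE_max using Einstein's equation:
E_photon = hf = (6.626×10⁻³⁴ J·s)(2.974e+15 Hz) = 12.2995 eV
KE_max = E_photon - φ = 12.2995 - 4.95 = 7.3495 eV

Since eV_s = KE_max:
V_s = KE_max/e = 7.3495 V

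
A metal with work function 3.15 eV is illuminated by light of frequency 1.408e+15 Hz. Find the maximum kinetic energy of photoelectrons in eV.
2.6730 eV

Using Einstein's photoelectric equation: KE_max = hf - φ

First, calculate the photon energy:
E_photon = hf = (6.626×10⁻³⁴ J·s)(1.408e+15 Hz)
E_photon = 5.8230 eV

Then, the maximum kinetic energy:
KE_max = E_photon - φ = 5.8230 eV - 3.15 eV = 2.6730 eV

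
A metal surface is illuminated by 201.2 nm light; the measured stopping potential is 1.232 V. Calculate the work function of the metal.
4.93 eV

The stopping potential gives the maximum kinetic energy: KE_max = eV_s = 1.232 eV

From Einstein's photoelectric equation: KE_max = hc/λ - φ
Rearranging: φ = hc/λ - KE_max

Calculate photon energy:
E_photon = hc/λ = (6.626×10⁻³⁴ J·s)(3×10⁸ m/s) / (201.2×10⁻⁹ m) = 6.1622 eV

Therefore:
φ = 6.1622 - 1.232 = 4.93 eV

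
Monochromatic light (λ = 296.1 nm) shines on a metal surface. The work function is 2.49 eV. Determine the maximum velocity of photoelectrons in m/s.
7.7268e+05 m/s

First, find the maximum kinetic energy:
E_photon = hc/λ = 4.1872 eV
KE_max = E_photon - φ = 4.1872 - 2.49 = 1.6972 eV

Convert to Joules: KE_max = 1.6972 × 1.602×10⁻¹⁹ J = 2.7193e-19 J

Then use KE = ½mv² to find velocity:
v = √(2·KE/m) = √(2 × 2.7193e-19 J / 9.109e-31 kg)
v = 7.7268e+05 m/s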